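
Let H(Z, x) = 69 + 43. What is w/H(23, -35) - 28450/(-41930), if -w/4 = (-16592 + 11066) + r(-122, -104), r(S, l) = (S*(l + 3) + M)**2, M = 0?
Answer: -45471928631/8386 ≈ -5.4224e+6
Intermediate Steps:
r(S, l) = S**2*(3 + l)**2 (r(S, l) = (S*(l + 3) + 0)**2 = (S*(3 + l) + 0)**2 = (S*(3 + l))**2 = S**2*(3 + l)**2)
H(Z, x) = 112
w = -607304632 (w = -4*((-16592 + 11066) + (-122)**2*(3 - 104)**2) = -4*(-5526 + 14884*(-101)**2) = -4*(-5526 + 14884*10201) = -4*(-5526 + 151831684) = -4*151826158 = -607304632)
w/H(23, -35) - 28450/(-41930) = -607304632/112 - 28450/(-41930) = -607304632*1/112 - 28450*(-1/41930) = -75913079/14 + 2845/4193 = -45471928631/8386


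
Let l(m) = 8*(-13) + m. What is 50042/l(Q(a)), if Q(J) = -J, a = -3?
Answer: -50042/101 ≈ -495.47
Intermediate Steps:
l(m) = -104 + m
50042/l(Q(a)) = 50042/(-104 - 1*(-3)) = 50042/(-104 + 3) = 50042/(-101) = 50042*(-1/101) = -50042/101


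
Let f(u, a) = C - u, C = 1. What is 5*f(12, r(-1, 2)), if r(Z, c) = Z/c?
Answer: -55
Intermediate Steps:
f(u, a) = 1 - u
5*f(12, r(-1, 2)) = 5*(1 - 1*12) = 5*(1 - 12) = 5*(-11) = -55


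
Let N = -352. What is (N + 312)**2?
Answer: 1600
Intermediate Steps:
(N + 312)**2 = (-352 + 312)**2 = (-40)**2 = 1600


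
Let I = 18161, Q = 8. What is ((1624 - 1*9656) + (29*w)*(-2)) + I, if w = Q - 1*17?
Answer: 10651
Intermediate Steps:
w = -9 (w = 8 - 1*17 = 8 - 17 = -9)
((1624 - 1*9656) + (29*w)*(-2)) + I = ((1624 - 1*9656) + (29*(-9))*(-2)) + 18161 = ((1624 - 9656) - 261*(-2)) + 18161 = (-8032 + 522) + 18161 = -7510 + 18161 = 10651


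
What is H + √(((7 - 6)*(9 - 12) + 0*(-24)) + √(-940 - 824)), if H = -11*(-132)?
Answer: 1452 + √(-3 + 42*I) ≈ 1456.4 + 4.7491*I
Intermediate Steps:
H = 1452
H + √(((7 - 6)*(9 - 12) + 0*(-24)) + √(-940 - 824)) = 1452 + √(((7 - 6)*(9 - 12) + 0*(-24)) + √(-940 - 824)) = 1452 + √((1*(-3) + 0) + √(-1764)) = 1452 + √((-3 + 0) + 42*I) = 1452 + √(-3 + 42*I)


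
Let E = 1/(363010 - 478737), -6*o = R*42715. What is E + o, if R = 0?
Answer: -1/115727 ≈ -8.6410e-6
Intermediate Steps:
o = 0 (o = -0*42715 = -⅙*0 = 0)
E = -1/115727 (E = 1/(-115727) = -1/115727 ≈ -8.6410e-6)
E + o = -1/115727 + 0 = -1/115727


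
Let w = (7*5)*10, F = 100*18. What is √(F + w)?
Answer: 5*√86 ≈ 46.368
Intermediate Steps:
F = 1800
w = 350 (w = 35*10 = 350)
√(F + w) = √(1800 + 350) = √2150 = 5*√86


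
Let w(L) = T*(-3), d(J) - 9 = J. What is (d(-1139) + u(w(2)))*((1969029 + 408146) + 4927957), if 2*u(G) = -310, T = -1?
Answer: -9387094620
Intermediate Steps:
d(J) = 9 + J
w(L) = 3 (w(L) = -1*(-3) = 3)
u(G) = -155 (u(G) = (½)*(-310) = -155)
(d(-1139) + u(w(2)))*((1969029 + 408146) + 4927957) = ((9 - 1139) - 155)*((1969029 + 408146) + 4927957) = (-1130 - 155)*(2377175 + 4927957) = -1285*7305132 = -9387094620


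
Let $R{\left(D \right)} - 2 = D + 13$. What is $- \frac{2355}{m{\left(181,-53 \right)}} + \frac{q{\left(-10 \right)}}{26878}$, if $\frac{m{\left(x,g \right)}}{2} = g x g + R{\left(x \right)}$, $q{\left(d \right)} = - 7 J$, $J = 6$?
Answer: $- \frac{10602219}{2734164550} \approx -0.0038777$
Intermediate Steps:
$R{\left(D \right)} = 15 + D$ ($R{\left(D \right)} = 2 + \left(D + 13\right) = 2 + \left(13 + D\right) = 15 + D$)
$q{\left(d \right)} = -42$ ($q{\left(d \right)} = \left(-7\right) 6 = -42$)
$m{\left(x,g \right)} = 30 + 2 x + 2 x g^{2}$ ($m{\left(x,g \right)} = 2 \left(g x g + \left(15 + x\right)\right) = 2 \left(x g^{2} + \left(15 + x\right)\right) = 2 \left(15 + x + x g^{2}\right) = 30 + 2 x + 2 x g^{2}$)
$- \frac{2355}{m{\left(181,-53 \right)}} + \frac{q{\left(-10 \right)}}{26878} = - \frac{2355}{30 + 2 \cdot 181 + 2 \cdot 181 \left(-53\right)^{2}} - \frac{42}{26878} = - \frac{2355}{30 + 362 + 2 \cdot 181 \cdot 2809} - \frac{21}{13439} = - \frac{2355}{30 + 362 + 1016858} - \frac{21}{13439} = - \frac{2355}{1017250} - \frac{21}{13439} = \left(-2355\right) \frac{1}{1017250} - \frac{21}{13439} = - \frac{471}{203450} - \frac{21}{13439} = - \frac{10602219}{2734164550}$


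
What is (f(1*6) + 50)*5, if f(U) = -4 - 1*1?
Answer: 225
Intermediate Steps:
f(U) = -5 (f(U) = -4 - 1 = -5)
(f(1*6) + 50)*5 = (-5 + 50)*5 = 45*5 = 225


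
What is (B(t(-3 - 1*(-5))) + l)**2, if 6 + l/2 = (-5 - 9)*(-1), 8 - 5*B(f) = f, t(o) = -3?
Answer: 8281/25 ≈ 331.24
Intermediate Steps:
B(f) = 8/5 - f/5
l = 16 (l = -12 + 2*((-5 - 9)*(-1)) = -12 + 2*(-14*(-1)) = -12 + 2*14 = -12 + 28 = 16)
(B(t(-3 - 1*(-5))) + l)**2 = ((8/5 - 1/5*(-3)) + 16)**2 = ((8/5 + 3/5) + 16)**2 = (11/5 + 16)**2 = (91/5)**2 = 8281/25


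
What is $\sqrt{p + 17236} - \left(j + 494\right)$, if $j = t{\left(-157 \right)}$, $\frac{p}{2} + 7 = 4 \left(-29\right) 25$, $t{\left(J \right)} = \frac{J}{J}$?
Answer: $-495 + \sqrt{11422} \approx -388.13$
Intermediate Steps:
$t{\left(J \right)} = 1$
$p = -5814$ ($p = -14 + 2 \cdot 4 \left(-29\right) 25 = -14 + 2 \left(\left(-116\right) 25\right) = -14 + 2 \left(-2900\right) = -14 - 5800 = -5814$)
$j = 1$
$\sqrt{p + 17236} - \left(j + 494\right) = \sqrt{-5814 + 17236} - \left(1 + 494\right) = \sqrt{11422} - 495 = -495 + \sqrt{11422}$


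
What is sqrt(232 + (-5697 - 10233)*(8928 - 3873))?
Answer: I*sqrt(80525918) ≈ 8973.6*I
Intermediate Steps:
sqrt(232 + (-5697 - 10233)*(8928 - 3873)) = sqrt(232 - 15930*5055) = sqrt(232 - 80526150) = sqrt(-80525918) = I*sqrt(80525918)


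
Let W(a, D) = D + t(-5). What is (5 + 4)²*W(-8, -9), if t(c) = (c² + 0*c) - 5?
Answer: 891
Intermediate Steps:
t(c) = -5 + c² (t(c) = (c² + 0) - 5 = c² - 5 = -5 + c²)
W(a, D) = 20 + D (W(a, D) = D + (-5 + (-5)²) = D + (-5 + 25) = D + 20 = 20 + D)
(5 + 4)²*W(-8, -9) = (5 + 4)²*(20 - 9) = 9²*11 = 81*11 = 891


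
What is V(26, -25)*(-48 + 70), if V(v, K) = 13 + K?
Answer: -264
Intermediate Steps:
V(26, -25)*(-48 + 70) = (13 - 25)*(-48 + 70) = -12*22 = -264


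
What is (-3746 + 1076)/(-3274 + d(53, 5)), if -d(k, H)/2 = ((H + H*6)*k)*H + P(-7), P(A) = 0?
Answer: 1335/10912 ≈ 0.12234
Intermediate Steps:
d(k, H) = -14*k*H² (d(k, H) = -2*(((H + H*6)*k)*H + 0) = -2*(((H + 6*H)*k)*H + 0) = -2*(((7*H)*k)*H + 0) = -2*((7*H*k)*H + 0) = -2*(7*k*H² + 0) = -14*k*H²)
(-3746 + 1076)/(-3274 + d(53, 5)) = (-3746 + 1076)/(-3274 - 14*53*5²) = -2670/(-3274 - 14*53*25) = -2670/(-3274 - 18550) = -2670/(-21824) = -2670*(-1/21824) = 1335/10912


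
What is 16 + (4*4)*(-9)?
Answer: -128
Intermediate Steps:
16 + (4*4)*(-9) = 16 + 16*(-9) = 16 - 144 = -128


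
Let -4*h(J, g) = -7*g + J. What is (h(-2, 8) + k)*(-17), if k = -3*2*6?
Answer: 731/2 ≈ 365.50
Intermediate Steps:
h(J, g) = -J/4 + 7*g/4 (h(J, g) = -(-7*g + J)/4 = -(J - 7*g)/4 = -J/4 + 7*g/4)
k = -36 (k = -6*6 = -36)
(h(-2, 8) + k)*(-17) = ((-¼*(-2) + (7/4)*8) - 36)*(-17) = ((½ + 14) - 36)*(-17) = (29/2 - 36)*(-17) = -43/2*(-17) = 731/2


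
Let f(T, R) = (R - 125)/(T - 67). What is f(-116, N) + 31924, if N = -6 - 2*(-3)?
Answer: 5842217/183 ≈ 31925.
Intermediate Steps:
N = 0 (N = -6 + 6 = 0)
f(T, R) = (-125 + R)/(-67 + T)
f(-116, N) + 31924 = (-125 + 0)/(-67 - 116) + 31924 = -125/(-183) + 31924 = -1/183*(-125) + 31924 = 125/183 + 31924 = 5842217/183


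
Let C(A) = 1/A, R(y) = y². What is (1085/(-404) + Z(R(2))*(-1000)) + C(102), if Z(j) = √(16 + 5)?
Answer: -55133/20604 - 1000*√21 ≈ -4585.3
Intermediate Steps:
Z(j) = √21
(1085/(-404) + Z(R(2))*(-1000)) + C(102) = (1085/(-404) + √21*(-1000)) + 1/102 = (1085*(-1/404) - 1000*√21) + 1/102 = (-1085/404 - 1000*√21) + 1/102 = -55133/20604 - 1000*√21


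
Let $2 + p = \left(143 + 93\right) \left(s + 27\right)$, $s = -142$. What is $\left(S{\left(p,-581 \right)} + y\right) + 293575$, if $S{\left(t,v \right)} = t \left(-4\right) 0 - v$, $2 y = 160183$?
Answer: $\frac{748495}{2} \approx 3.7425 \cdot 10^{5}$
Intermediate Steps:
$y = \frac{160183}{2}$ ($y = \frac{1}{2} \cdot 160183 = \frac{160183}{2} \approx 80092.0$)
$p = -27142$ ($p = -2 + \left(143 + 93\right) \left(-142 + 27\right) = -2 + 236 \left(-115\right) = -2 - 27140 = -27142$)
$S{\left(t,v \right)} = - v$ ($S{\left(t,v \right)} = - 4 t 0 - v = 0 - v = - v$)
$\left(S{\left(p,-581 \right)} + y\right) + 293575 = \left(\left(-1\right) \left(-581\right) + \frac{160183}{2}\right) + 293575 = \left(581 + \frac{160183}{2}\right) + 293575 = \frac{161345}{2} + 293575 = \frac{748495}{2}$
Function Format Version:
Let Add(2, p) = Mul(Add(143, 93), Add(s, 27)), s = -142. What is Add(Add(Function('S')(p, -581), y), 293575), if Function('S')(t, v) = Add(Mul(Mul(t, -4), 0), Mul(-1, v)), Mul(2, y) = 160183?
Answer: Rational(748495, 2) ≈ 3.7425e+5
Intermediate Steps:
y = Rational(160183, 2) (y = Mul(Rational(1, 2), 160183) = Rational(160183, 2) ≈ 80092.)
p = -27142 (p = Add(-2, Mul(Add(143, 93), Add(-142, 27))) = Add(-2, Mul(236, -115)) = Add(-2, -27140) = -27142)
Function('S')(t, v) = Mul(-1, v) (Function('S')(t, v) = Add(Mul(Mul(-4, t), 0), Mul(-1, v)) = Add(0, Mul(-1, v)) = Mul(-1, v))
Add(Add(Function('S')(p, -581), y), 293575) = Add(Add(Mul(-1, -581), Rational(160183, 2)), 293575) = Add(Add(581, Rational(160183, 2)), 293575) = Add(Rational(161345, 2), 293575) = Rational(748495, 2)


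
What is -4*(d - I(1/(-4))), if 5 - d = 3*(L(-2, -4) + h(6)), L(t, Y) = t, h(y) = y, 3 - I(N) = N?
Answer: 41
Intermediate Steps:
I(N) = 3 - N
d = -7 (d = 5 - 3*(-2 + 6) = 5 - 3*4 = 5 - 1*12 = 5 - 12 = -7)
-4*(d - I(1/(-4))) = -4*(-7 - (3 - 1/(-4))) = -4*(-7 - (3 - 1*(-¼))) = -4*(-7 - (3 + ¼)) = -4*(-7 - 1*13/4) = -4*(-7 - 13/4) = -4*(-41/4) = 41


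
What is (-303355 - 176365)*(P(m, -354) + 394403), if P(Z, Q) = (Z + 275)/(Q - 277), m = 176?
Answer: -119386881164240/631 ≈ -1.8920e+11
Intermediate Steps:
P(Z, Q) = (275 + Z)/(-277 + Q)
(-303355 - 176365)*(P(m, -354) + 394403) = (-303355 - 176365)*((275 + 176)/(-277 - 354) + 394403) = -479720*(451/(-631) + 394403) = -479720*(-1/631*451 + 394403) = -479720*(-451/631 + 394403) = -479720*248867842/631 = -119386881164240/631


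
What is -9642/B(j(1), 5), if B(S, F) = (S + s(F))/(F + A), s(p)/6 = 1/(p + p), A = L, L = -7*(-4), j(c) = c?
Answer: -795465/4 ≈ -1.9887e+5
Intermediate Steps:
L = 28
A = 28
s(p) = 3/p (s(p) = 6/(p + p) = 6/((2*p)) = 6*(1/(2*p)) = 3/p)
B(S, F) = (S + 3/F)/(28 + F) (B(S, F) = (S + 3/F)/(F + 28) = (S + 3/F)/(28 + F))
-9642/B(j(1), 5) = -9642*5*(28 + 5)/(3 + 5*1) = -9642*165/(3 + 5) = -9642/((⅕)*(1/33)*8) = -9642/8/165 = -9642*165/8 = -795465/4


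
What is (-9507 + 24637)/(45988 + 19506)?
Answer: 7565/32747 ≈ 0.23101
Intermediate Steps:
(-9507 + 24637)/(45988 + 19506) = 15130/65494 = 15130*(1/65494) = 7565/32747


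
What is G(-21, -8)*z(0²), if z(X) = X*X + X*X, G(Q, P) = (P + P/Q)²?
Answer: 0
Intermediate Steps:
z(X) = 2*X² (z(X) = X² + X² = 2*X²)
G(-21, -8)*z(0²) = ((-8)²*(1 - 21)²/(-21)²)*(2*(0²)²) = (64*(1/441)*(-20)²)*(2*0²) = (64*(1/441)*400)*(2*0) = (25600/441)*0 = 0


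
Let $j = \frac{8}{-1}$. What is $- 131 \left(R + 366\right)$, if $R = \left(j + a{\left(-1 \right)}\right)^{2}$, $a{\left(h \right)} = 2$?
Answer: $-52662$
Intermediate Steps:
$j = -8$ ($j = 8 \left(-1\right) = -8$)
$R = 36$ ($R = \left(-8 + 2\right)^{2} = \left(-6\right)^{2} = 36$)
$- 131 \left(R + 366\right) = - 131 \left(36 + 366\right) = \left(-131\right) 402 = -52662$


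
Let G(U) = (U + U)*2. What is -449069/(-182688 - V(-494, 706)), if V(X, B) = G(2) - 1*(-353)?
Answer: 449069/183049 ≈ 2.4533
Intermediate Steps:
G(U) = 4*U (G(U) = (2*U)*2 = 4*U)
V(X, B) = 361 (V(X, B) = 4*2 - 1*(-353) = 8 + 353 = 361)
-449069/(-182688 - V(-494, 706)) = -449069/(-182688 - 1*361) = -449069/(-182688 - 361) = -449069/(-183049) = -449069*(-1/183049) = 449069/183049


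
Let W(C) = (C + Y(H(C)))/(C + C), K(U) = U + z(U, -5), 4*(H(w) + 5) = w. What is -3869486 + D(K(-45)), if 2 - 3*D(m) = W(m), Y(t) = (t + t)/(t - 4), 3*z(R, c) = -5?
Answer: -3358713409/868 ≈ -3.8695e+6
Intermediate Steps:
H(w) = -5 + w/4
z(R, c) = -5/3 (z(R, c) = (1/3)*(-5) = -5/3)
Y(t) = 2*t/(-4 + t) (Y(t) = (2*t)/(-4 + t) = 2*t/(-4 + t))
K(U) = -5/3 + U (K(U) = U - 5/3 = -5/3 + U)
W(C) = (C + 2*(-5 + C/4)/(-9 + C/4))/(2*C) (W(C) = (C + 2*(-5 + C/4)/(-4 + (-5 + C/4)))/(C + C) = (C + 2*(-5 + C/4)/(-9 + C/4))/((2*C)) = (C + 2*(-5 + C/4)/(-9 + C/4))*(1/(2*C)) = (C + 2*(-5 + C/4)/(-9 + C/4))/(2*C))
D(m) = 2/3 - (-40 + m**2 - 34*m)/(6*m*(-36 + m))
-3869486 + D(K(-45)) = -3869486 + (40 - 110*(-5/3 - 45) + 3*(-5/3 - 45)**2)/(6*(-5/3 - 45)*(-36 + (-5/3 - 45))) = -3869486 + (40 - 110*(-140/3) + 3*(-140/3)**2)/(6*(-140/3)*(-36 - 140/3)) = -3869486 + (1/6)*(-3/140)*(40 + 15400/3 + 3*(19600/9))/(-248/3) = -3869486 + (1/6)*(-3/140)*(-3/248)*(40 + 15400/3 + 19600/3) = -3869486 + (1/6)*(-3/140)*(-3/248)*(35120/3) = -3869486 + 439/868 = -3358713409/868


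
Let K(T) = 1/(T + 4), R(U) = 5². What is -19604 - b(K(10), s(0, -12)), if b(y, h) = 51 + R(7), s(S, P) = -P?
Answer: -19680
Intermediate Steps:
R(U) = 25
K(T) = 1/(4 + T)
b(y, h) = 76 (b(y, h) = 51 + 25 = 76)
-19604 - b(K(10), s(0, -12)) = -19604 - 1*76 = -19604 - 76 = -19680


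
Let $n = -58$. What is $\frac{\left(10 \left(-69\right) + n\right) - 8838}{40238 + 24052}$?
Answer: $- \frac{4793}{32145} \approx -0.14911$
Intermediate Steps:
$\frac{\left(10 \left(-69\right) + n\right) - 8838}{40238 + 24052} = \frac{\left(10 \left(-69\right) - 58\right) - 8838}{40238 + 24052} = \frac{\left(-690 - 58\right) - 8838}{64290} = \left(-748 - 8838\right) \frac{1}{64290} = \left(-9586\right) \frac{1}{64290} = - \frac{4793}{32145}$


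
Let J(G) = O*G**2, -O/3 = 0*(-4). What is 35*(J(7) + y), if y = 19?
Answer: 665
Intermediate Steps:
O = 0 (O = -0*(-4) = -3*0 = 0)
J(G) = 0 (J(G) = 0*G**2 = 0)
35*(J(7) + y) = 35*(0 + 19) = 35*19 = 665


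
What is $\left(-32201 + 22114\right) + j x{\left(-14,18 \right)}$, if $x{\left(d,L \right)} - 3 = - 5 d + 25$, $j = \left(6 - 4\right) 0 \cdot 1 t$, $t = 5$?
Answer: $-10087$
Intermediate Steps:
$j = 0$ ($j = \left(6 - 4\right) 0 \cdot 1 \cdot 5 = 2 \cdot 0 \cdot 1 \cdot 5 = 0 \cdot 1 \cdot 5 = 0 \cdot 5 = 0$)
$x{\left(d,L \right)} = 28 - 5 d$ ($x{\left(d,L \right)} = 3 - \left(-25 + 5 d\right) = 28 - 5 d$)
$\left(-32201 + 22114\right) + j x{\left(-14,18 \right)} = \left(-32201 + 22114\right) + 0 \left(28 - -70\right) = -10087 + 0 \left(28 + 70\right) = -10087 + 0 \cdot 98 = -10087 + 0 = -10087$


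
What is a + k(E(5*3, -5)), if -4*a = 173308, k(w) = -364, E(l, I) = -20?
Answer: -43691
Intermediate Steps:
a = -43327 (a = -1/4*173308 = -43327)
a + k(E(5*3, -5)) = -43327 - 364 = -43691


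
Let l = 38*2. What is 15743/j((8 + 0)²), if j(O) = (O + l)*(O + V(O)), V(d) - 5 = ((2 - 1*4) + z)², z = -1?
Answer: 173/120 ≈ 1.4417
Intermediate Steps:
V(d) = 14 (V(d) = 5 + ((2 - 1*4) - 1)² = 5 + ((2 - 4) - 1)² = 5 + (-2 - 1)² = 5 + (-3)² = 5 + 9 = 14)
l = 76
j(O) = (14 + O)*(76 + O) (j(O) = (O + 76)*(O + 14) = (76 + O)*(14 + O) = (14 + O)*(76 + O))
15743/j((8 + 0)²) = 15743/(1064 + ((8 + 0)²)² + 90*(8 + 0)²) = 15743/(1064 + (8²)² + 90*8²) = 15743/(1064 + 64² + 90*64) = 15743/(1064 + 4096 + 5760) = 15743/10920 = 15743*(1/10920) = 173/120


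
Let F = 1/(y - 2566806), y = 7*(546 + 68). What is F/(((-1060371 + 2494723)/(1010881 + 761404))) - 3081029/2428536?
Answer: -1415555616947723803/1115772188184468672 ≈ -1.2687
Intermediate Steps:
y = 4298 (y = 7*614 = 4298)
F = -1/2562508 (F = 1/(4298 - 2566806) = 1/(-2562508) = -1/2562508 ≈ -3.9024e-7)
F/(((-1060371 + 2494723)/(1010881 + 761404))) - 3081029/2428536 = -(1010881 + 761404)/(-1060371 + 2494723)/2562508 - 3081029/2428536 = -1/(2562508*(1434352/1772285)) - 3081029*1/2428536 = -1/(2562508*(1434352*(1/1772285))) - 3081029/2428536 = -1/(2562508*1434352/1772285) - 3081029/2428536 = -1/2562508*1772285/1434352 - 3081029/2428536 = -1772285/3675538474816 - 3081029/2428536 = -1415555616947723803/1115772188184468672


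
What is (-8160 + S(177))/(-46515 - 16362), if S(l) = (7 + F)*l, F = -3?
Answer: 2484/20959 ≈ 0.11852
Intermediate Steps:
S(l) = 4*l (S(l) = (7 - 3)*l = 4*l)
(-8160 + S(177))/(-46515 - 16362) = (-8160 + 4*177)/(-46515 - 16362) = (-8160 + 708)/(-62877) = -7452*(-1/62877) = 2484/20959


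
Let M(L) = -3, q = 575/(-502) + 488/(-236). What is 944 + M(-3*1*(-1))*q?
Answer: 28244899/29618 ≈ 953.64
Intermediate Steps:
q = -95169/29618 (q = 575*(-1/502) + 488*(-1/236) = -575/502 - 122/59 = -95169/29618 ≈ -3.2132)
944 + M(-3*1*(-1))*q = 944 - 3*(-95169/29618) = 944 + 285507/29618 = 28244899/29618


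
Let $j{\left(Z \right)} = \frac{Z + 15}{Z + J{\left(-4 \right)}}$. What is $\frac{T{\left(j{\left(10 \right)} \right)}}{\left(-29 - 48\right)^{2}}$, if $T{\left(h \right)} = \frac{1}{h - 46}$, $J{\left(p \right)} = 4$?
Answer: $- \frac{2}{524293} \approx -3.8147 \cdot 10^{-6}$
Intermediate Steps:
$j{\left(Z \right)} = \frac{15 + Z}{4 + Z}$ ($j{\left(Z \right)} = \frac{Z + 15}{Z + 4} = \frac{15 + Z}{4 + Z}$)
$T{\left(h \right)} = \frac{1}{-46 + h}$
$\frac{T{\left(j{\left(10 \right)} \right)}}{\left(-29 - 48\right)^{2}} = \frac{1}{\left(-46 + \frac{15 + 10}{4 + 10}\right) \left(-29 - 48\right)^{2}} = \frac{1}{\left(-46 + \frac{1}{14} \cdot 25\right) \left(-77\right)^{2}} = \frac{1}{\left(-46 + \frac{1}{14} \cdot 25\right) 5929} = \frac{1}{-46 + \frac{25}{14}} \cdot \frac{1}{5929} = \frac{1}{- \frac{619}{14}} \cdot \frac{1}{5929} = \left(- \frac{14}{619}\right) \frac{1}{5929} = - \frac{2}{524293}$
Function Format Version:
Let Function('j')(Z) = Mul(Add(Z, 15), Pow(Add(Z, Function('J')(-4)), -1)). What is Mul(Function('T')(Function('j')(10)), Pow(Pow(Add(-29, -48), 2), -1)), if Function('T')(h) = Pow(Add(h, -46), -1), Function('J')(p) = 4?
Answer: Rational(-2, 524293) ≈ -3.8147e-6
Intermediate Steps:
Function('j')(Z) = Mul(Pow(Add(4, Z), -1), Add(15, Z)) (Function('j')(Z) = Mul(Add(Z, 15), Pow(Add(Z, 4), -1)) = Mul(Add(15, Z), Pow(Add(4, Z), -1)) = Mul(Pow(Add(4, Z), -1), Add(15, Z)))
Function('T')(h) = Pow(Add(-46, h), -1)
Mul(Function('T')(Function('j')(10)), Pow(Pow(Add(-29, -48), 2), -1)) = Mul(Pow(Add(-46, Mul(Pow(Add(4, 10), -1), Add(15, 10))), -1), Pow(Pow(Add(-29, -48), 2), -1)) = Mul(Pow(Add(-46, Mul(Pow(14, -1), 25)), -1), Pow(Pow(-77, 2), -1)) = Mul(Pow(Add(-46, Mul(Rational(1, 14), 25)), -1), Pow(5929, -1)) = Mul(Pow(Add(-46, Rational(25, 14)), -1), Rational(1, 5929)) = Mul(Pow(Rational(-619, 14), -1), Rational(1, 5929)) = Mul(Rational(-14, 619), Rational(1, 5929)) = Rational(-2, 524293)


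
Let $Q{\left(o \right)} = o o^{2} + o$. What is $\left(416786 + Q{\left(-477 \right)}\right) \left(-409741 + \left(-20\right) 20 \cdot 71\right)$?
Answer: $47369624730384$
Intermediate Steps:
$Q{\left(o \right)} = o + o^{3}$ ($Q{\left(o \right)} = o^{3} + o = o + o^{3}$)
$\left(416786 + Q{\left(-477 \right)}\right) \left(-409741 + \left(-20\right) 20 \cdot 71\right) = \left(416786 + \left(-477 + \left(-477\right)^{3}\right)\right) \left(-409741 + \left(-20\right) 20 \cdot 71\right) = \left(416786 - 108531810\right) \left(-409741 - 28400\right) = \left(-108115024\right) \left(-438141\right) = 47369624730384$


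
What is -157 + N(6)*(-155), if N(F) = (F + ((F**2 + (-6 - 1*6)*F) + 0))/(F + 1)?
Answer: 3551/7 ≈ 507.29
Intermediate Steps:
N(F) = (F**2 - 11*F)/(1 + F) (N(F) = (F + ((F**2 + (-6 - 6)*F) + 0))/(1 + F) = (F + ((F**2 - 12*F) + 0))/(1 + F) = (F + (F**2 - 12*F))/(1 + F) = (F**2 - 11*F)/(1 + F))
-157 + N(6)*(-155) = -157 + (6*(-11 + 6)/(1 + 6))*(-155) = -157 + (6*(-5)/7)*(-155) = -157 + (6*(1/7)*(-5))*(-155) = -157 - 30/7*(-155) = -157 + 4650/7 = 3551/7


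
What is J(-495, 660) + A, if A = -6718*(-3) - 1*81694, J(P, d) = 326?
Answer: -61214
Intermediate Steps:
A = -61540 (A = 20154 - 81694 = -61540)
J(-495, 660) + A = 326 - 61540 = -61214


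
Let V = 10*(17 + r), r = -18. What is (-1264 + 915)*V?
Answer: 3490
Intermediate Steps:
V = -10 (V = 10*(17 - 18) = 10*(-1) = -10)
(-1264 + 915)*V = (-1264 + 915)*(-10) = -349*(-10) = 3490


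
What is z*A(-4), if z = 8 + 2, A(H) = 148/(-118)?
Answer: -740/59 ≈ -12.542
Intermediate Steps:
A(H) = -74/59 (A(H) = 148*(-1/118) = -74/59)
z = 10
z*A(-4) = 10*(-74/59) = -740/59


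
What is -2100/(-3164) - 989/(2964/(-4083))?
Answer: 152175377/111644 ≈ 1363.0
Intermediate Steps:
-2100/(-3164) - 989/(2964/(-4083)) = -2100*(-1/3164) - 989/(2964*(-1/4083)) = 75/113 - 989/(-988/1361) = 75/113 - 989*(-1361/988) = 75/113 + 1346029/988 = 152175377/111644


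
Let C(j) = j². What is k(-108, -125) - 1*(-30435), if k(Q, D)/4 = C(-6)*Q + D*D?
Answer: 77383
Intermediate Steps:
k(Q, D) = 4*D² + 144*Q (k(Q, D) = 4*((-6)²*Q + D*D) = 4*(36*Q + D²) = 4*(D² + 36*Q) = 4*D² + 144*Q)
k(-108, -125) - 1*(-30435) = (4*(-125)² + 144*(-108)) - 1*(-30435) = (4*15625 - 15552) + 30435 = (62500 - 15552) + 30435 = 46948 + 30435 = 77383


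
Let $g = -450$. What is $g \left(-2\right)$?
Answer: $900$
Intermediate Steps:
$g \left(-2\right) = \left(-450\right) \left(-2\right) = 900$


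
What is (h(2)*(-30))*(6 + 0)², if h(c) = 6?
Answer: -6480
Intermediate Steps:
(h(2)*(-30))*(6 + 0)² = (6*(-30))*(6 + 0)² = -180*6² = -180*36 = -6480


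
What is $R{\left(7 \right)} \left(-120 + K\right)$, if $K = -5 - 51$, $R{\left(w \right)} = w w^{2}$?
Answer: $-60368$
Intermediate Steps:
$R{\left(w \right)} = w^{3}$
$K = -56$ ($K = -5 - 51 = -56$)
$R{\left(7 \right)} \left(-120 + K\right) = 7^{3} \left(-120 - 56\right) = 343 \left(-176\right) = -60368$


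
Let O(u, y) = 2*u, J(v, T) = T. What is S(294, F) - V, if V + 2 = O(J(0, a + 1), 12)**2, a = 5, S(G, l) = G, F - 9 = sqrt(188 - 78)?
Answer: 152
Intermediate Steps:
F = 9 + sqrt(110) (F = 9 + sqrt(188 - 78) = 9 + sqrt(110) ≈ 19.488)
V = 142 (V = -2 + (2*(5 + 1))**2 = -2 + (2*6)**2 = -2 + 12**2 = -2 + 144 = 142)
S(294, F) - V = 294 - 1*142 = 294 - 142 = 152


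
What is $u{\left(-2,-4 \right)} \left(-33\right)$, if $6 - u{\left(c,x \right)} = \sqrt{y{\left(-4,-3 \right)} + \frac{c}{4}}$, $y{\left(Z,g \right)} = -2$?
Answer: $-198 + \frac{33 i \sqrt{10}}{2} \approx -198.0 + 52.178 i$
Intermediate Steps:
$u{\left(c,x \right)} = 6 - \sqrt{-2 + \frac{c}{4}}$
$u{\left(-2,-4 \right)} \left(-33\right) = \left(6 - \frac{\sqrt{-8 - 2}}{2}\right) \left(-33\right) = \left(6 - \frac{\sqrt{-10}}{2}\right) \left(-33\right) = \left(6 - \frac{i \sqrt{10}}{2}\right) \left(-33\right) = -198 + \frac{33 i \sqrt{10}}{2}$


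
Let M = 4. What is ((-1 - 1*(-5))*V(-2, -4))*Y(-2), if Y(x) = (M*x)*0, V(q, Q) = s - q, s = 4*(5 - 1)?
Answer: 0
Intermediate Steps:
s = 16 (s = 4*4 = 16)
V(q, Q) = 16 - q
Y(x) = 0 (Y(x) = (4*x)*0 = 0)
((-1 - 1*(-5))*V(-2, -4))*Y(-2) = ((-1 - 1*(-5))*(16 - 1*(-2)))*0 = ((-1 + 5)*(16 + 2))*0 = (4*18)*0 = 72*0 = 0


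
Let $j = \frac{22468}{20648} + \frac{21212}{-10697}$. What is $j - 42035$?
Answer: $- \frac{2321134426285}{55217914} \approx -42036.0$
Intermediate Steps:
$j = - \frac{49411295}{55217914}$ ($j = 22468 \cdot \frac{1}{20648} + 21212 \left(- \frac{1}{10697}\right) = \frac{5617}{5162} - \frac{21212}{10697} = - \frac{49411295}{55217914} \approx -0.89484$)
$j - 42035 = - \frac{49411295}{55217914} - 42035 = - \frac{2321134426285}{55217914}$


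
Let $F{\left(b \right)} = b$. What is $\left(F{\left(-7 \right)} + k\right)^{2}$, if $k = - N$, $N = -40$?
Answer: $1089$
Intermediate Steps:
$k = 40$ ($k = \left(-1\right) \left(-40\right) = 40$)
$\left(F{\left(-7 \right)} + k\right)^{2} = \left(-7 + 40\right)^{2} = 33^{2} = 1089$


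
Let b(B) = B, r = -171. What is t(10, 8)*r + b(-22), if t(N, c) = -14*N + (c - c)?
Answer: 23918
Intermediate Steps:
t(N, c) = -14*N (t(N, c) = -14*N + 0 = -14*N)
t(10, 8)*r + b(-22) = -14*10*(-171) - 22 = -140*(-171) - 22 = 23940 - 22 = 23918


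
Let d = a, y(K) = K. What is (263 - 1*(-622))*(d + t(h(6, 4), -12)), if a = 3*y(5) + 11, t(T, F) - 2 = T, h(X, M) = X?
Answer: 30090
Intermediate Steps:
t(T, F) = 2 + T
a = 26 (a = 3*5 + 11 = 15 + 11 = 26)
d = 26
(263 - 1*(-622))*(d + t(h(6, 4), -12)) = (263 - 1*(-622))*(26 + (2 + 6)) = (263 + 622)*(26 + 8) = 885*34 = 30090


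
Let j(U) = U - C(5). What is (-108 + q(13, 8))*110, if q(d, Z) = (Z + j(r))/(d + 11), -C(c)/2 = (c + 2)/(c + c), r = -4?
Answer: -47421/4 ≈ -11855.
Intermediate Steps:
C(c) = -(2 + c)/c (C(c) = -2*(c + 2)/(c + c) = -2*(2 + c)/(2*c) = -2*(2 + c)*1/(2*c) = -(2 + c)/c)
j(U) = 7/5 + U (j(U) = U - (-2 - 1*5)/5 = U - (-2 - 5)/5 = U - (-7)/5 = U - 1*(-7/5) = U + 7/5 = 7/5 + U)
q(d, Z) = (-13/5 + Z)/(11 + d) (q(d, Z) = (Z + (7/5 - 4))/(d + 11) = (Z - 13/5)/(11 + d) = (-13/5 + Z)/(11 + d))
(-108 + q(13, 8))*110 = (-108 + (-13/5 + 8)/(11 + 13))*110 = (-108 + (27/5)/24)*110 = (-108 + (1/24)*(27/5))*110 = (-108 + 9/40)*110 = -4311/40*110 = -47421/4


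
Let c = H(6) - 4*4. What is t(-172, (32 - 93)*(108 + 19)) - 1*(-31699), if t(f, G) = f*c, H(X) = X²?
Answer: 28259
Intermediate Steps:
c = 20 (c = 6² - 4*4 = 36 - 16 = 20)
t(f, G) = 20*f (t(f, G) = f*20 = 20*f)
t(-172, (32 - 93)*(108 + 19)) - 1*(-31699) = 20*(-172) - 1*(-31699) = -3440 + 31699 = 28259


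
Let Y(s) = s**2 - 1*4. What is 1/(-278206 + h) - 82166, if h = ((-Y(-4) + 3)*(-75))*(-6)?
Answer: -23191846497/282256 ≈ -82166.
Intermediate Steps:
Y(s) = -4 + s**2 (Y(s) = s**2 - 4 = -4 + s**2)
h = -4050 (h = ((-(-4 + (-4)**2) + 3)*(-75))*(-6) = ((-(-4 + 16) + 3)*(-75))*(-6) = ((-1*12 + 3)*(-75))*(-6) = ((-12 + 3)*(-75))*(-6) = -9*(-75)*(-6) = 675*(-6) = -4050)
1/(-278206 + h) - 82166 = 1/(-278206 - 4050) - 82166 = 1/(-282256) - 82166 = -1/282256 - 82166 = -23191846497/282256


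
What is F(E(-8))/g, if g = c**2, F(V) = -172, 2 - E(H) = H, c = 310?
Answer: -43/24025 ≈ -0.0017898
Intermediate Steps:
E(H) = 2 - H
g = 96100 (g = 310**2 = 96100)
F(E(-8))/g = -172/96100 = -172*1/96100 = -43/24025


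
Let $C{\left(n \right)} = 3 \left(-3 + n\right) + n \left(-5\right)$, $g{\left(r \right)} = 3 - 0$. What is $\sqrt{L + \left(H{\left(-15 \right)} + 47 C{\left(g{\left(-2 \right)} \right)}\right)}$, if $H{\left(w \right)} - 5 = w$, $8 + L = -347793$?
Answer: $6 i \sqrt{9681} \approx 590.35 i$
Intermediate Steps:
$L = -347801$ ($L = -8 - 347793 = -347801$)
$H{\left(w \right)} = 5 + w$
$g{\left(r \right)} = 3$ ($g{\left(r \right)} = 3 + 0 = 3$)
$C{\left(n \right)} = -9 - 2 n$ ($C{\left(n \right)} = \left(-9 + 3 n\right) - 5 n = -9 - 2 n$)
$\sqrt{L + \left(H{\left(-15 \right)} + 47 C{\left(g{\left(-2 \right)} \right)}\right)} = \sqrt{-347801 + \left(\left(5 - 15\right) + 47 \left(-9 - 6\right)\right)} = \sqrt{-347801 + \left(-10 + 47 \left(-9 - 6\right)\right)} = \sqrt{-347801 + \left(-10 + 47 \left(-15\right)\right)} = \sqrt{-347801 - 715} = \sqrt{-348516} = 6 i \sqrt{9681}$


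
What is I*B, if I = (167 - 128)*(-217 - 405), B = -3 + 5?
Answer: -48516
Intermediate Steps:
B = 2
I = -24258 (I = 39*(-622) = -24258)
I*B = -24258*2 = -48516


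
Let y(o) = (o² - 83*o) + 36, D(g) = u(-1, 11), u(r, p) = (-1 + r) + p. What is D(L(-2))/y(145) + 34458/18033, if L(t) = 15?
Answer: 103726735/54255286 ≈ 1.9118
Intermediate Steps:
u(r, p) = -1 + p + r
D(g) = 9 (D(g) = -1 + 11 - 1 = 9)
y(o) = 36 + o² - 83*o
D(L(-2))/y(145) + 34458/18033 = 9/(36 + 145² - 83*145) + 34458/18033 = 9/(36 + 21025 - 12035) + 34458*(1/18033) = 9/9026 + 11486/6011 = 103726735/54255286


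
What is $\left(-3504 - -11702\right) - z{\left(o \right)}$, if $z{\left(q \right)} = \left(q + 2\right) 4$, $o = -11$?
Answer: $8234$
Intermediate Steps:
$z{\left(q \right)} = 8 + 4 q$ ($z{\left(q \right)} = \left(2 + q\right) 4 = 8 + 4 q$)
$\left(-3504 - -11702\right) - z{\left(o \right)} = \left(-3504 - -11702\right) - \left(8 + 4 \left(-11\right)\right) = \left(-3504 + 11702\right) - \left(8 - 44\right) = 8198 - -36 = 8198 + 36 = 8234$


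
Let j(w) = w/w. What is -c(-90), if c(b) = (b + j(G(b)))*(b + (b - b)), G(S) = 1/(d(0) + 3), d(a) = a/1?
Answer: -8010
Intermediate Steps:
d(a) = a (d(a) = a*1 = a)
G(S) = ⅓ (G(S) = 1/(0 + 3) = 1/3 = ⅓)
j(w) = 1
c(b) = b*(1 + b) (c(b) = (b + 1)*(b + (b - b)) = (1 + b)*(b + 0) = (1 + b)*b = b*(1 + b))
-c(-90) = -(-90)*(1 - 90) = -(-90)*(-89) = -1*8010 = -8010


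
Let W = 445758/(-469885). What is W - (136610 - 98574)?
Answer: -17872991618/469885 ≈ -38037.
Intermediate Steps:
W = -445758/469885 (W = 445758*(-1/469885) = -445758/469885 ≈ -0.94865)
W - (136610 - 98574) = -445758/469885 - (136610 - 98574) = -445758/469885 - 1*38036 = -445758/469885 - 38036 = -17872991618/469885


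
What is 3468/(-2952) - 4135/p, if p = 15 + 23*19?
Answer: -573919/55596 ≈ -10.323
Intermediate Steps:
p = 452 (p = 15 + 437 = 452)
3468/(-2952) - 4135/p = 3468/(-2952) - 4135/452 = 3468*(-1/2952) - 4135*1/452 = -289/246 - 4135/452 = -573919/55596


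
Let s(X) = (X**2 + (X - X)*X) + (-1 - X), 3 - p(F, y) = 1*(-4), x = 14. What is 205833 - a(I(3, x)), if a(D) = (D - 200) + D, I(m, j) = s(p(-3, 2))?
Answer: 205951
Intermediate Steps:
p(F, y) = 7 (p(F, y) = 3 - (-4) = 3 - 1*(-4) = 3 + 4 = 7)
s(X) = -1 + X**2 - X (s(X) = (X**2 + 0*X) + (-1 - X) = (X**2 + 0) + (-1 - X) = X**2 + (-1 - X) = -1 + X**2 - X)
I(m, j) = 41 (I(m, j) = -1 + 7**2 - 1*7 = -1 + 49 - 7 = 41)
a(D) = -200 + 2*D (a(D) = (-200 + D) + D = -200 + 2*D)
205833 - a(I(3, x)) = 205833 - (-200 + 2*41) = 205833 - (-200 + 82) = 205833 - 1*(-118) = 205833 + 118 = 205951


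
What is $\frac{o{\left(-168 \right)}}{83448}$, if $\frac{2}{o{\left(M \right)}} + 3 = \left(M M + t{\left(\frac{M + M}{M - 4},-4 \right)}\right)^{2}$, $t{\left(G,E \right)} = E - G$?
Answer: $\frac{1849}{61429465454753196} \approx 3.01 \cdot 10^{-14}$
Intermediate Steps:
$o{\left(M \right)} = \frac{2}{-3 + \left(-4 + M^{2} - \frac{2 M}{-4 + M}\right)^{2}}$ ($o{\left(M \right)} = \frac{2}{-3 + \left(M M - \left(4 + \frac{M + M}{M - 4}\right)\right)^{2}} = \frac{2}{-3 + \left(M^{2} - \left(4 + \frac{2 M}{-4 + M}\right)\right)^{2}} = \frac{2}{-3 + \left(-4 + M^{2} - \frac{2 M}{-4 + M}\right)^{2}}$)
$\frac{o{\left(-168 \right)}}{83448} = \frac{2 \left(-4 - 168\right)^{2} \frac{1}{\left(2 \left(-168\right) + \left(-4 - 168\right) \left(4 - \left(-168\right)^{2}\right)\right)^{2} - 3 \left(-4 - 168\right)^{2}}}{83448} = \frac{2 \left(-172\right)^{2}}{\left(-336 - 172 \left(4 - 28224\right)\right)^{2} - 3 \left(-172\right)^{2}} \cdot \frac{1}{83448} = 2 \cdot 29584 \frac{1}{\left(-336 - 172 \left(4 - 28224\right)\right)^{2} - 88752} \cdot \frac{1}{83448} = 2 \cdot 29584 \frac{1}{\left(-336 - -4853840\right)^{2} - 88752} \cdot \frac{1}{83448} = 2 \cdot 29584 \frac{1}{\left(-336 + 4853840\right)^{2} - 88752} \cdot \frac{1}{83448} = 2 \cdot 29584 \frac{1}{4853504^{2} - 88752} \cdot \frac{1}{83448} = 2 \cdot 29584 \frac{1}{23556501078016 - 88752} \cdot \frac{1}{83448} = 2 \cdot 29584 \cdot \frac{1}{23556500989264} \cdot \frac{1}{83448} = \frac{3698}{1472281311829} \cdot \frac{1}{83448} = \frac{1849}{61429465454753196}$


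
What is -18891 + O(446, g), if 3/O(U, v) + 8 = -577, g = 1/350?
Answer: -3683746/195 ≈ -18891.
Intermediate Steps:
g = 1/350 ≈ 0.0028571
O(U, v) = -1/195 (O(U, v) = 3/(-8 - 577) = 3/(-585) = 3*(-1/585) = -1/195)
-18891 + O(446, g) = -18891 - 1/195 = -3683746/195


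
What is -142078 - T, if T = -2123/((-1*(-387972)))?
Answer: -55122283693/387972 ≈ -1.4208e+5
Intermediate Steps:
T = -2123/387972 ≈ -0.0054720
-142078 - T = -142078 - 1*(-2123/387972) = -142078 + 2123/387972 = -55122283693/387972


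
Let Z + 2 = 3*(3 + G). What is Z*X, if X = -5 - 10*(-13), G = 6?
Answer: 3125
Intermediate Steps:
X = 125 (X = -5 + 130 = 125)
Z = 25 (Z = -2 + 3*(3 + 6) = -2 + 3*9 = -2 + 27 = 25)
Z*X = 25*125 = 3125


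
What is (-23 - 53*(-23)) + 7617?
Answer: 8813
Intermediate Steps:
(-23 - 53*(-23)) + 7617 = (-23 + 1219) + 7617 = 1196 + 7617 = 8813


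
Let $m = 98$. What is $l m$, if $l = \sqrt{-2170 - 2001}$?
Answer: $98 i \sqrt{4171} \approx 6329.2 i$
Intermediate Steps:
$l = i \sqrt{4171}$ ($l = \sqrt{-4171} = i \sqrt{4171} \approx 64.583 i$)
$l m = i \sqrt{4171} \cdot 98 = 98 i \sqrt{4171}$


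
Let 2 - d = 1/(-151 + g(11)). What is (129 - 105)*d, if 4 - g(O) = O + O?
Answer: 8136/169 ≈ 48.142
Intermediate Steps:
g(O) = 4 - 2*O (g(O) = 4 - (O + O) = 4 - 2*O)
d = 339/169 (d = 2 - 1/(-151 + (4 - 2*11)) = 2 - 1/(-151 + (4 - 22)) = 2 - 1/(-151 - 18) = 2 - 1/(-169) = 2 - 1*(-1/169) = 2 + 1/169 = 339/169 ≈ 2.0059)
(129 - 105)*d = (129 - 105)*(339/169) = 24*(339/169) = 8136/169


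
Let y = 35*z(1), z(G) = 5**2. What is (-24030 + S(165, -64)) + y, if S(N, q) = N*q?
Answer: -33715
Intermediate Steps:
z(G) = 25
y = 875 (y = 35*25 = 875)
(-24030 + S(165, -64)) + y = (-24030 + 165*(-64)) + 875 = (-24030 - 10560) + 875 = -34590 + 875 = -33715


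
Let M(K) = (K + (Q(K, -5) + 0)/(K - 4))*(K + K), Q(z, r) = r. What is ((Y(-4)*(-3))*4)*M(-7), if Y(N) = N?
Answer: 48384/11 ≈ 4398.5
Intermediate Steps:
M(K) = 2*K*(K - 5/(-4 + K)) (M(K) = (K + (-5 + 0)/(K - 4))*(K + K) = (K - 5/(-4 + K))*(2*K) = 2*K*(K - 5/(-4 + K)))
((Y(-4)*(-3))*4)*M(-7) = (-4*(-3)*4)*(2*(-7)*(-5 + (-7)² - 4*(-7))/(-4 - 7)) = (12*4)*(2*(-7)*(-5 + 49 + 28)/(-11)) = 48*(2*(-7)*(-1/11)*72) = 48*(1008/11) = 48384/11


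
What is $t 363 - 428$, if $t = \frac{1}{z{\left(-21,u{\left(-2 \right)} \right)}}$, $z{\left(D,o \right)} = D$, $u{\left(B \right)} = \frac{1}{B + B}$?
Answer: $- \frac{3117}{7} \approx -445.29$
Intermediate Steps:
$u{\left(B \right)} = \frac{1}{2 B}$
$t = - \frac{1}{21}$ ($t = \frac{1}{-21} = - \frac{1}{21} \approx -0.047619$)
$t 363 - 428 = \left(- \frac{1}{21}\right) 363 - 428 = - \frac{121}{7} - 428 = - \frac{3117}{7}$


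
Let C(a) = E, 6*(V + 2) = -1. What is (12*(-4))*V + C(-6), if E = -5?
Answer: 99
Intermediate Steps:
V = -13/6 (V = -2 + (⅙)*(-1) = -2 - ⅙ = -13/6 ≈ -2.1667)
C(a) = -5
(12*(-4))*V + C(-6) = (12*(-4))*(-13/6) - 5 = -48*(-13/6) - 5 = 104 - 5 = 99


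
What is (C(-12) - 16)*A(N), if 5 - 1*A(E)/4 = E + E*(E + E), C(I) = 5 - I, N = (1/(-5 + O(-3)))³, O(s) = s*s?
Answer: 10207/512 ≈ 19.936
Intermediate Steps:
O(s) = s²
N = 1/64 (N = (1/(-5 + (-3)²))³ = (1/(-5 + 9))³ = (1/4)³ = (¼)³ = 1/64 ≈ 0.015625)
A(E) = 20 - 8*E² - 4*E (A(E) = 20 - 4*(E + E*(E + E)) = 20 - 4*(E + E*(2*E)) = 20 - 4*(E + 2*E²) = 20 + (-8*E² - 4*E) = 20 - 8*E² - 4*E)
(C(-12) - 16)*A(N) = ((5 - 1*(-12)) - 16)*(20 - 8*(1/64)² - 4*1/64) = ((5 + 12) - 16)*(20 - 8*1/4096 - 1/16) = (17 - 16)*(20 - 1/512 - 1/16) = 1*(10207/512) = 10207/512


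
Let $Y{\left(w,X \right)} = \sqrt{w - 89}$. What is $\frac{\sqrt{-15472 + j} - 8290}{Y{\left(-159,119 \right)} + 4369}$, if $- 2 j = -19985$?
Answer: $- \frac{36219010}{19088409} + \frac{2 \sqrt{339729}}{19088409} + \frac{4369 i \sqrt{21918}}{38176818} + \frac{16580 i \sqrt{62}}{19088409} \approx -1.8974 + 0.023782 i$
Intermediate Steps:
$j = \frac{19985}{2}$ ($j = \left(- \frac{1}{2}\right) \left(-19985\right) = \frac{19985}{2} \approx 9992.5$)
$Y{\left(w,X \right)} = \sqrt{-89 + w}$
$\frac{\sqrt{-15472 + j} - 8290}{Y{\left(-159,119 \right)} + 4369} = \frac{\sqrt{-15472 + \frac{19985}{2}} - 8290}{\sqrt{-89 - 159} + 4369} = \frac{\sqrt{- \frac{10959}{2}} - 8290}{\sqrt{-248} + 4369} = \frac{\frac{i \sqrt{21918}}{2} - 8290}{2 i \sqrt{62} + 4369} = \frac{-8290 + \frac{i \sqrt{21918}}{2}}{4369 + 2 i \sqrt{62}}$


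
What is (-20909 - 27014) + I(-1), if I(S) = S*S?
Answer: -47922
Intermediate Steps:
I(S) = S²
(-20909 - 27014) + I(-1) = (-20909 - 27014) + (-1)² = -47923 + 1 = -47922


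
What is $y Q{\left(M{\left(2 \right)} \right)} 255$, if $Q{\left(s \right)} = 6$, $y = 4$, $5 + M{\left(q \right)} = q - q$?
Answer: $6120$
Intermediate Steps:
$M{\left(q \right)} = -5$ ($M{\left(q \right)} = -5 + \left(q - q\right) = -5 + 0 = -5$)
$y Q{\left(M{\left(2 \right)} \right)} 255 = 4 \cdot 6 \cdot 255 = 4 \cdot 1530 = 6120$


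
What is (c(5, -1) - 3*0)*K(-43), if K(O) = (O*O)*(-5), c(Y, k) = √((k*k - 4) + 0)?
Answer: -9245*I*√3 ≈ -16013.0*I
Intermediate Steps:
c(Y, k) = √(-4 + k²) (c(Y, k) = √((k² - 4) + 0) = √((-4 + k²) + 0) = √(-4 + k²))
K(O) = -5*O² (K(O) = O²*(-5) = -5*O²)
(c(5, -1) - 3*0)*K(-43) = (√(-4 + (-1)²) - 3*0)*(-5*(-43)²) = (√(-4 + 1) + 0)*(-5*1849) = (√(-3) + 0)*(-9245) = (I*√3 + 0)*(-9245) = (I*√3)*(-9245) = -9245*I*√3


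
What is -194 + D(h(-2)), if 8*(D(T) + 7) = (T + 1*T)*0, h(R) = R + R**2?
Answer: -201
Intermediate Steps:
D(T) = -7 (D(T) = -7 + ((T + 1*T)*0)/8 = -7 + ((T + T)*0)/8 = -7 + ((2*T)*0)/8 = -7 + (1/8)*0 = -7 + 0 = -7)
-194 + D(h(-2)) = -194 - 7 = -201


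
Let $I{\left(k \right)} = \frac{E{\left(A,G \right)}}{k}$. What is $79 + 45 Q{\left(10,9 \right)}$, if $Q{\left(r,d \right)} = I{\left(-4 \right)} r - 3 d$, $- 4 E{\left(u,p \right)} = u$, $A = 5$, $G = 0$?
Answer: $- \frac{7963}{8} \approx -995.38$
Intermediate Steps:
$E{\left(u,p \right)} = - \frac{u}{4}$
$I{\left(k \right)} = - \frac{5}{4 k}$ ($I{\left(k \right)} = \frac{\left(- \frac{1}{4}\right) 5}{k} = - \frac{5}{4 k}$)
$Q{\left(r,d \right)} = - 3 d + \frac{5 r}{16}$ ($Q{\left(r,d \right)} = - \frac{5}{4 \left(-4\right)} r - 3 d = \left(- \frac{5}{4}\right) \left(- \frac{1}{4}\right) r - 3 d = \frac{5 r}{16} - 3 d = - 3 d + \frac{5 r}{16}$)
$79 + 45 Q{\left(10,9 \right)} = 79 + 45 \left(\left(-3\right) 9 + \frac{5}{16} \cdot 10\right) = 79 + 45 \left(-27 + \frac{25}{8}\right) = 79 + 45 \left(- \frac{191}{8}\right) = 79 - \frac{8595}{8} = - \frac{7963}{8}$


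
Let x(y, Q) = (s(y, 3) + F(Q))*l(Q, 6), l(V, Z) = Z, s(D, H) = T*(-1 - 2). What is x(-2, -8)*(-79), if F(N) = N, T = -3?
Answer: -474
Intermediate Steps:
s(D, H) = 9 (s(D, H) = -3*(-1 - 2) = -3*(-3) = 9)
x(y, Q) = 54 + 6*Q (x(y, Q) = (9 + Q)*6 = 54 + 6*Q)
x(-2, -8)*(-79) = (54 + 6*(-8))*(-79) = (54 - 48)*(-79) = 6*(-79) = -474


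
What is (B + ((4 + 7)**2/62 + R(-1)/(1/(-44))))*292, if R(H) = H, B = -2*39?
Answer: -290102/31 ≈ -9358.1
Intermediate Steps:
B = -78
(B + ((4 + 7)**2/62 + R(-1)/(1/(-44))))*292 = (-78 + ((4 + 7)**2/62 - 1/(1/(-44))))*292 = (-78 + (11**2*(1/62) - 1/(-1/44)))*292 = (-78 + (121*(1/62) - 1*(-44)))*292 = (-78 + (121/62 + 44))*292 = (-78 + 2849/62)*292 = -1987/62*292 = -290102/31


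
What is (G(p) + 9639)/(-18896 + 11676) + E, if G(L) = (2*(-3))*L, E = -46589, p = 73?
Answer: -336381781/7220 ≈ -46590.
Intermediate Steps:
G(L) = -6*L
(G(p) + 9639)/(-18896 + 11676) + E = (-6*73 + 9639)/(-18896 + 11676) - 46589 = (-438 + 9639)/(-7220) - 46589 = 9201*(-1/7220) - 46589 = -9201/7220 - 46589 = -336381781/7220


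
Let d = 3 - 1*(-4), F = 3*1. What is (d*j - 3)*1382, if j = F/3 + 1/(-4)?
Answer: 6219/2 ≈ 3109.5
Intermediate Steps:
F = 3
j = ¾ (j = 3/3 + 1/(-4) = 3*(⅓) + 1*(-¼) = 1 - ¼ = ¾ ≈ 0.75000)
d = 7 (d = 3 + 4 = 7)
(d*j - 3)*1382 = (7*(¾) - 3)*1382 = (21/4 - 3)*1382 = (9/4)*1382 = 6219/2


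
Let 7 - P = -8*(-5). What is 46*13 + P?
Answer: 565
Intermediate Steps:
P = -33 (P = 7 - (-8)*(-5) = 7 - 1*40 = 7 - 40 = -33)
46*13 + P = 46*13 - 33 = 598 - 33 = 565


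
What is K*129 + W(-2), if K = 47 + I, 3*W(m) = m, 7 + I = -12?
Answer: 10834/3 ≈ 3611.3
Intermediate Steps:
I = -19 (I = -7 - 12 = -19)
W(m) = m/3
K = 28 (K = 47 - 19 = 28)
K*129 + W(-2) = 28*129 + (⅓)*(-2) = 3612 - ⅔ = 10834/3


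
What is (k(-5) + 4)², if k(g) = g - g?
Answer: 16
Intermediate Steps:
k(g) = 0
(k(-5) + 4)² = (0 + 4)² = 4² = 16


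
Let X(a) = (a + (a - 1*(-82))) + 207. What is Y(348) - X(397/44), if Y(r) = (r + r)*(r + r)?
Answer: 10650397/22 ≈ 4.8411e+5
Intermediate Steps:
Y(r) = 4*r**2 (Y(r) = (2*r)*(2*r) = 4*r**2)
X(a) = 289 + 2*a (X(a) = (a + (a + 82)) + 207 = (a + (82 + a)) + 207 = (82 + 2*a) + 207 = 289 + 2*a)
Y(348) - X(397/44) = 4*348**2 - (289 + 2*(397/44)) = 4*121104 - (289 + 2*(397*(1/44))) = 484416 - (289 + 2*(397/44)) = 484416 - (289 + 397/22) = 484416 - 1*6755/22 = 484416 - 6755/22 = 10650397/22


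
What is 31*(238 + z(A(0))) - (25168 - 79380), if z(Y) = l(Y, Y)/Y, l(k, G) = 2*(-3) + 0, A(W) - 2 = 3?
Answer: 307764/5 ≈ 61553.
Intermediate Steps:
A(W) = 5 (A(W) = 2 + 3 = 5)
l(k, G) = -6 (l(k, G) = -6 + 0 = -6)
z(Y) = -6/Y
31*(238 + z(A(0))) - (25168 - 79380) = 31*(238 - 6/5) - (25168 - 79380) = 31*(238 - 6*⅕) - 1*(-54212) = 31*(238 - 6/5) + 54212 = 31*(1184/5) + 54212 = 36704/5 + 54212 = 307764/5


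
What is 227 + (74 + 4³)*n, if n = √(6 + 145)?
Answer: 227 + 138*√151 ≈ 1922.8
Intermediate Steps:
n = √151 ≈ 12.288
227 + (74 + 4³)*n = 227 + (74 + 4³)*√151 = 227 + (74 + 64)*√151 = 227 + 138*√151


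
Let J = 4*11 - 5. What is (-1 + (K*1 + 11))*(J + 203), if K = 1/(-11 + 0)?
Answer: 2398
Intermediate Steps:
K = -1/11 (K = 1/(-11) = -1/11 ≈ -0.090909)
J = 39 (J = 44 - 5 = 39)
(-1 + (K*1 + 11))*(J + 203) = (-1 + (-1/11*1 + 11))*(39 + 203) = (-1 + (-1/11 + 11))*242 = (-1 + 120/11)*242 = (109/11)*242 = 2398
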